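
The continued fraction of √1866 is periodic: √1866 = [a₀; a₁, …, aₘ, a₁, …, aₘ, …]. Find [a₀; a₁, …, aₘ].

[43; 5, 14, 5, 86]

a₀ = ⌊√1866⌋ = 43.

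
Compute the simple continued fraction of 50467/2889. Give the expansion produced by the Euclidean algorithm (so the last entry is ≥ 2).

50467 = 17·2889 + 1354
2889 = 2·1354 + 181
1354 = 7·181 + 87
181 = 2·87 + 7
87 = 12·7 + 3
7 = 2·3 + 1
3 = 3·1 + 0  (stop)
So 50467/2889 = [17; 2, 7, 2, 12, 2, 3].

[17; 2, 7, 2, 12, 2, 3]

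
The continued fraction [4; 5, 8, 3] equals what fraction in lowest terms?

Fold from the inside: start with 3/1.
  8 + 1/3 = 25/3
  5 + 3/25 = 128/25
  4 + 25/128 = 537/128

537/128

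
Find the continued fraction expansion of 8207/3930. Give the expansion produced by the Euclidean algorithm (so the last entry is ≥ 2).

8207 = 2·3930 + 347
3930 = 11·347 + 113
347 = 3·113 + 8
113 = 14·8 + 1
8 = 8·1 + 0  (stop)
So 8207/3930 = [2; 11, 3, 14, 8].

[2; 11, 3, 14, 8]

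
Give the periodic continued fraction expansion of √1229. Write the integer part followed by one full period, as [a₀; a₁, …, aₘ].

[35; 17, 1, 1, 17, 70]

a₀ = ⌊√1229⌋ = 35.
With m₀=0, d₀=1 and mₖ₊₁ = dₖaₖ − mₖ, dₖ₊₁ = (n − mₖ₊₁²)/dₖ, aₖ₊₁ = ⌊(a₀+mₖ₊₁)/dₖ₊₁⌋:
  k=1: m=35, d=4, a=17
  k=2: m=33, d=35, a=1
  k=3: m=2, d=35, a=1
  k=4: m=33, d=4, a=17
  k=5: m=35, d=1, a=70
d=1 and a=2a₀=70 at k=5, so the next step gives (m, d) = (35, 4) again — its k=1 value — and the period has length 5.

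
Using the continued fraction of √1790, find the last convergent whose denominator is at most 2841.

60501/1430

√1790 = [42; 3, 4, 8, 4, 3, 84, …] (period length 6).
Convergents:
  p_0/q_0 = 42/1
  p_1/q_1 = 127/3
  p_2/q_2 = 550/13
  p_3/q_3 = 4527/107
  p_4/q_4 = 18658/441
  p_5/q_5 = 60501/1430
  p_6/q_6 = 5100742/120561
q_5 = 1430 ≤ 2841 < 120561 = q_6, so the answer is 60501/1430.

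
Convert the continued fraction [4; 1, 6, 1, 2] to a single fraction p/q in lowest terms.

112/23

Using pₖ = aₖpₖ₋₁ + pₖ₋₂ and qₖ = aₖqₖ₋₁ + qₖ₋₂:
  k=0: a=4, p=4, q=1
  k=1: a=1, p=5, q=1
  k=2: a=6, p=34, q=7
  k=3: a=1, p=39, q=8
  k=4: a=2, p=112, q=23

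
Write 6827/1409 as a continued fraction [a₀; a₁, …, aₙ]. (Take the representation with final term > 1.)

6827 = 4×1409 + 1191
1409 = 1×1191 + 218
1191 = 5×218 + 101
218 = 2×101 + 16
101 = 6×16 + 5
16 = 3×5 + 1
5 = 5×1 + 0  (stop)
So 6827/1409 = [4; 1, 5, 2, 6, 3, 5].

[4; 1, 5, 2, 6, 3, 5]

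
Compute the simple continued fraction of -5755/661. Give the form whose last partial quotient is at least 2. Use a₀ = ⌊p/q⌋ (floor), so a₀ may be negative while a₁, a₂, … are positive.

-5755 = -9×661 + 194
661 = 3×194 + 79
194 = 2×79 + 36
79 = 2×36 + 7
36 = 5×7 + 1
7 = 7×1 + 0  (stop)
So -5755/661 = [-9; 3, 2, 2, 5, 7].

[-9; 3, 2, 2, 5, 7]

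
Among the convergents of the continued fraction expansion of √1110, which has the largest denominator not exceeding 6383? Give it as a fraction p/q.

132567/3979

√1110 = [33; 3, 6, 3, 66, …] (period length 4).
Convergents:
  p_0/q_0 = 33/1
  p_1/q_1 = 100/3
  p_2/q_2 = 633/19
  p_3/q_3 = 1999/60
  p_4/q_4 = 132567/3979
  p_5/q_5 = 399700/11997
q_4 = 3979 ≤ 6383 < 11997 = q_5, so the answer is 132567/3979.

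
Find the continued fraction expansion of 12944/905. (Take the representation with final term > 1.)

[14; 3, 3, 3, 3, 8]

12944 = 14×905 + 274
905 = 3×274 + 83
274 = 3×83 + 25
83 = 3×25 + 8
25 = 3×8 + 1
8 = 8×1 + 0  (stop)
So 12944/905 = [14; 3, 3, 3, 3, 8].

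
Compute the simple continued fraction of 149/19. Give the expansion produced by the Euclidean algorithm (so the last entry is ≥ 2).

149 = 7×19 + 16
19 = 1×16 + 3
16 = 5×3 + 1
3 = 3×1 + 0  (stop)
So 149/19 = [7; 1, 5, 3].

[7; 1, 5, 3]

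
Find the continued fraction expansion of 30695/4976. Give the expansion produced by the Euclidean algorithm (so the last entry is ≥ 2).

[6; 5, 1, 13, 2, 6, 1, 3]

30695 = 6×4976 + 839
4976 = 5×839 + 781
839 = 1×781 + 58
781 = 13×58 + 27
58 = 2×27 + 4
27 = 6×4 + 3
4 = 1×3 + 1
3 = 3×1 + 0  (stop)
So 30695/4976 = [6; 5, 1, 13, 2, 6, 1, 3].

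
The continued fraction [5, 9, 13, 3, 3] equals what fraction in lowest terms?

Using pₖ = aₖpₖ₋₁ + pₖ₋₂ and qₖ = aₖqₖ₋₁ + qₖ₋₂:
  k=0: a=5, p=5, q=1
  k=1: a=9, p=46, q=9
  k=2: a=13, p=603, q=118
  k=3: a=3, p=1855, q=363
  k=4: a=3, p=6168, q=1207

6168/1207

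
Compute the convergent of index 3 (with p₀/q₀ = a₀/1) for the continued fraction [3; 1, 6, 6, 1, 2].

166/43

Using pₖ = aₖpₖ₋₁ + pₖ₋₂, qₖ = aₖqₖ₋₁ + qₖ₋₂ (with p₋₁=1, p₋₂=0, q₋₁=0, q₋₂=1):
  k=0: a=3, p=3, q=1
  k=1: a=1, p=4, q=1
  k=2: a=6, p=27, q=7
  k=3: a=6, p=166, q=43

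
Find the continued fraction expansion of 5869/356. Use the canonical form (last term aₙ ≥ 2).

5869 = 16×356 + 173
356 = 2×173 + 10
173 = 17×10 + 3
10 = 3×3 + 1
3 = 3×1 + 0  (stop)
So 5869/356 = [16; 2, 17, 3, 3].

[16; 2, 17, 3, 3]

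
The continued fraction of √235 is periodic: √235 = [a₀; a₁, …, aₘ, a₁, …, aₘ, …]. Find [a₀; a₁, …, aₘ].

[15; 3, 30]

a₀ = ⌊√235⌋ = 15.
With m₀=0, d₀=1 and mₖ₊₁ = dₖaₖ − mₖ, dₖ₊₁ = (n − mₖ₊₁²)/dₖ, aₖ₊₁ = ⌊(a₀+mₖ₊₁)/dₖ₊₁⌋:
  k=1: m=15, d=10, a=3
  k=2: m=15, d=1, a=30
d=1 and a=2a₀=30 at k=2, so the next step gives (m, d) = (15, 10) again — its k=1 value — and the period has length 2.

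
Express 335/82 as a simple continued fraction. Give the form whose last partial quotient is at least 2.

335 = 4*82 + 7
82 = 11*7 + 5
7 = 1*5 + 2
5 = 2*2 + 1
2 = 2*1 + 0  (stop)
So 335/82 = [4; 11, 1, 2, 2].

[4; 11, 1, 2, 2]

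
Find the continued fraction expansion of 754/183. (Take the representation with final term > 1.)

[4; 8, 3, 7]

754 = 4×183 + 22
183 = 8×22 + 7
22 = 3×7 + 1
7 = 7×1 + 0  (stop)
So 754/183 = [4; 8, 3, 7].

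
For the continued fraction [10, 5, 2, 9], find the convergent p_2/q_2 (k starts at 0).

112/11

Using pₖ = aₖpₖ₋₁ + pₖ₋₂, qₖ = aₖqₖ₋₁ + qₖ₋₂ (with p₋₁=1, p₋₂=0, q₋₁=0, q₋₂=1):
  k=0: a=10, p=10, q=1
  k=1: a=5, p=51, q=5
  k=2: a=2, p=112, q=11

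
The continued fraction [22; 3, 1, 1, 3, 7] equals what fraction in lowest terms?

4055/182

Using pₖ = aₖpₖ₋₁ + pₖ₋₂ and qₖ = aₖqₖ₋₁ + qₖ₋₂:
  k=0: a=22, p=22, q=1
  k=1: a=3, p=67, q=3
  k=2: a=1, p=89, q=4
  k=3: a=1, p=156, q=7
  k=4: a=3, p=557, q=25
  k=5: a=7, p=4055, q=182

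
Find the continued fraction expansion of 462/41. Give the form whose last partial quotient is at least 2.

[11; 3, 1, 2, 1, 2]

462 = 11*41 + 11
41 = 3*11 + 8
11 = 1*8 + 3
8 = 2*3 + 2
3 = 1*2 + 1
2 = 2*1 + 0  (stop)
So 462/41 = [11; 3, 1, 2, 1, 2].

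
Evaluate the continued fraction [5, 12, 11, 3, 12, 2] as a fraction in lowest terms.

53577/10541

Using pₖ = aₖpₖ₋₁ + pₖ₋₂ and qₖ = aₖqₖ₋₁ + qₖ₋₂:
  k=0: a=5, p=5, q=1
  k=1: a=12, p=61, q=12
  k=2: a=11, p=676, q=133
  k=3: a=3, p=2089, q=411
  k=4: a=12, p=25744, q=5065
  k=5: a=2, p=53577, q=10541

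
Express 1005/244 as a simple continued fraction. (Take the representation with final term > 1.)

1005 = 4×244 + 29
244 = 8×29 + 12
29 = 2×12 + 5
12 = 2×5 + 2
5 = 2×2 + 1
2 = 2×1 + 0  (stop)
So 1005/244 = [4; 8, 2, 2, 2, 2].

[4; 8, 2, 2, 2, 2]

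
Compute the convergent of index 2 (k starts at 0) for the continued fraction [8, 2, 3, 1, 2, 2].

Using pₖ = aₖpₖ₋₁ + pₖ₋₂, qₖ = aₖqₖ₋₁ + qₖ₋₂ (with p₋₁=1, p₋₂=0, q₋₁=0, q₋₂=1):
  k=0: a=8, p=8, q=1
  k=1: a=2, p=17, q=2
  k=2: a=3, p=59, q=7

59/7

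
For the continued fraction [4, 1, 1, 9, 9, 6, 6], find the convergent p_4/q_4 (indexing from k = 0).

Using pₖ = aₖpₖ₋₁ + pₖ₋₂, qₖ = aₖqₖ₋₁ + qₖ₋₂ (with p₋₁=1, p₋₂=0, q₋₁=0, q₋₂=1):
  k=0: a=4, p=4, q=1
  k=1: a=1, p=5, q=1
  k=2: a=1, p=9, q=2
  k=3: a=9, p=86, q=19
  k=4: a=9, p=783, q=173

783/173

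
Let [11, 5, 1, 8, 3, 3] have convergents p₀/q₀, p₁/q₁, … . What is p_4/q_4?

1843/165

Using pₖ = aₖpₖ₋₁ + pₖ₋₂, qₖ = aₖqₖ₋₁ + qₖ₋₂ (with p₋₁=1, p₋₂=0, q₋₁=0, q₋₂=1):
  k=0: a=11, p=11, q=1
  k=1: a=5, p=56, q=5
  k=2: a=1, p=67, q=6
  k=3: a=8, p=592, q=53
  k=4: a=3, p=1843, q=165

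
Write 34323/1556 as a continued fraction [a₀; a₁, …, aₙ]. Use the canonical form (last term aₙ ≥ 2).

34323 = 22*1556 + 91
1556 = 17*91 + 9
91 = 10*9 + 1
9 = 9*1 + 0  (stop)
So 34323/1556 = [22; 17, 10, 9].

[22; 17, 10, 9]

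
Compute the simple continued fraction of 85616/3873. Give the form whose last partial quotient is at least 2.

[22; 9, 2, 4, 6, 3, 2]

85616 = 22×3873 + 410
3873 = 9×410 + 183
410 = 2×183 + 44
183 = 4×44 + 7
44 = 6×7 + 2
7 = 3×2 + 1
2 = 2×1 + 0  (stop)
So 85616/3873 = [22; 9, 2, 4, 6, 3, 2].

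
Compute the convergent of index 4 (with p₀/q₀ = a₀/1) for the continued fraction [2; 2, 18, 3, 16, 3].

4588/1845

Using pₖ = aₖpₖ₋₁ + pₖ₋₂, qₖ = aₖqₖ₋₁ + qₖ₋₂ (with p₋₁=1, p₋₂=0, q₋₁=0, q₋₂=1):
  k=0: a=2, p=2, q=1
  k=1: a=2, p=5, q=2
  k=2: a=18, p=92, q=37
  k=3: a=3, p=281, q=113
  k=4: a=16, p=4588, q=1845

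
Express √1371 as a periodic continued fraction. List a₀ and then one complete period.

[37; 37, 74]

a₀ = ⌊√1371⌋ = 37.
With m₀=0, d₀=1 and mₖ₊₁ = dₖaₖ − mₖ, dₖ₊₁ = (n − mₖ₊₁²)/dₖ, aₖ₊₁ = ⌊(a₀+mₖ₊₁)/dₖ₊₁⌋:
  k=1: m=37, d=2, a=37
  k=2: m=37, d=1, a=74
d=1 and a=2a₀=74 at k=2, so the next step gives (m, d) = (37, 2) again — its k=1 value — and the period has length 2.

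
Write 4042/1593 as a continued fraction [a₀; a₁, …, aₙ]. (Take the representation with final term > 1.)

4042 = 2·1593 + 856
1593 = 1·856 + 737
856 = 1·737 + 119
737 = 6·119 + 23
119 = 5·23 + 4
23 = 5·4 + 3
4 = 1·3 + 1
3 = 3·1 + 0  (stop)
So 4042/1593 = [2; 1, 1, 6, 5, 5, 1, 3].

[2; 1, 1, 6, 5, 5, 1, 3]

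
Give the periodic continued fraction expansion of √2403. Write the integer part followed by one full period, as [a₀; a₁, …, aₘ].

a₀ = ⌊√2403⌋ = 49.
With m₀=0, d₀=1 and mₖ₊₁ = dₖaₖ − mₖ, dₖ₊₁ = (n − mₖ₊₁²)/dₖ, aₖ₊₁ = ⌊(a₀+mₖ₊₁)/dₖ₊₁⌋:
  k=1: m=49, d=2, a=49
  k=2: m=49, d=1, a=98
d=1 and a=2a₀=98 at k=2, so the next step gives (m, d) = (49, 2) again — its k=1 value — and the period has length 2.

[49; 49, 98]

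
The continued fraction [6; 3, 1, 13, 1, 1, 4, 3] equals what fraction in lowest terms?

Fold from the inside: start with 3/1.
  4 + 1/3 = 13/3
  1 + 3/13 = 16/13
  1 + 13/16 = 29/16
  13 + 16/29 = 393/29
  1 + 29/393 = 422/393
  3 + 393/422 = 1659/422
  6 + 422/1659 = 10376/1659

10376/1659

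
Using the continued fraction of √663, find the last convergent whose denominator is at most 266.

√663 = [25; 1, 2, 1, 50, …] (period length 4).
Convergents:
  p_0/q_0 = 25/1
  p_1/q_1 = 26/1
  p_2/q_2 = 77/3
  p_3/q_3 = 103/4
  p_4/q_4 = 5227/203
  p_5/q_5 = 5330/207
  p_6/q_6 = 15887/617
q_5 = 207 ≤ 266 < 617 = q_6, so the answer is 5330/207.

5330/207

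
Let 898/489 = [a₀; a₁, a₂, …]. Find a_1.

898 = 1·489 + 409   →  a_0 = 1
489 = 1·409 + 80   →  a_1 = 1

1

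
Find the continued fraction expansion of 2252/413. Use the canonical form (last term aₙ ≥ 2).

2252 = 5·413 + 187
413 = 2·187 + 39
187 = 4·39 + 31
39 = 1·31 + 8
31 = 3·8 + 7
8 = 1·7 + 1
7 = 7·1 + 0  (stop)
So 2252/413 = [5; 2, 4, 1, 3, 1, 7].

[5; 2, 4, 1, 3, 1, 7]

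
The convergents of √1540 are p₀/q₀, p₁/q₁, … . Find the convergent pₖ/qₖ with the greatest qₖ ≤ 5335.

95831/2442

√1540 = [39; 4, 8, 2, 8, 4, 78, …] (period length 6).
Convergents:
  p_0/q_0 = 39/1
  p_1/q_1 = 157/4
  p_2/q_2 = 1295/33
  p_3/q_3 = 2747/70
  p_4/q_4 = 23271/593
  p_5/q_5 = 95831/2442
  p_6/q_6 = 7498089/191069
q_5 = 2442 ≤ 5335 < 191069 = q_6, so the answer is 95831/2442.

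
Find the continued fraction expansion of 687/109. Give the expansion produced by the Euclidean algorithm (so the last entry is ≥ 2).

687 = 6×109 + 33
109 = 3×33 + 10
33 = 3×10 + 3
10 = 3×3 + 1
3 = 3×1 + 0  (stop)
So 687/109 = [6; 3, 3, 3, 3].

[6; 3, 3, 3, 3]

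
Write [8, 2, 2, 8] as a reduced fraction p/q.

Fold from the inside: start with 8/1.
  2 + 1/8 = 17/8
  2 + 8/17 = 42/17
  8 + 17/42 = 353/42

353/42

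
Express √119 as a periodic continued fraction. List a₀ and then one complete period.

[10; 1, 9, 1, 20]

a₀ = ⌊√119⌋ = 10.
With m₀=0, d₀=1 and mₖ₊₁ = dₖaₖ − mₖ, dₖ₊₁ = (n − mₖ₊₁²)/dₖ, aₖ₊₁ = ⌊(a₀+mₖ₊₁)/dₖ₊₁⌋:
  k=1: m=10, d=19, a=1
  k=2: m=9, d=2, a=9
  k=3: m=9, d=19, a=1
  k=4: m=10, d=1, a=20
d=1 and a=2a₀=20 at k=4, so the next step gives (m, d) = (10, 19) again — its k=1 value — and the period has length 4.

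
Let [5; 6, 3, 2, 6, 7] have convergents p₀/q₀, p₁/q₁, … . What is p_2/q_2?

Using pₖ = aₖpₖ₋₁ + pₖ₋₂, qₖ = aₖqₖ₋₁ + qₖ₋₂ (with p₋₁=1, p₋₂=0, q₋₁=0, q₋₂=1):
  k=0: a=5, p=5, q=1
  k=1: a=6, p=31, q=6
  k=2: a=3, p=98, q=19

98/19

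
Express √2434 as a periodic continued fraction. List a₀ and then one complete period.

a₀ = ⌊√2434⌋ = 49.
With m₀=0, d₀=1 and mₖ₊₁ = dₖaₖ − mₖ, dₖ₊₁ = (n − mₖ₊₁²)/dₖ, aₖ₊₁ = ⌊(a₀+mₖ₊₁)/dₖ₊₁⌋:
  k=1: m=49, d=33, a=2
  k=2: m=17, d=65, a=1
  k=3: m=48, d=2, a=48
  k=4: m=48, d=65, a=1
  k=5: m=17, d=33, a=2
  k=6: m=49, d=1, a=98
d=1 and a=2a₀=98 at k=6, so the next step gives (m, d) = (49, 33) again — its k=1 value — and the period has length 6.

[49; 2, 1, 48, 1, 2, 98]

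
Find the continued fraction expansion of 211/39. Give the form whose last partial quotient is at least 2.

211 = 5*39 + 16
39 = 2*16 + 7
16 = 2*7 + 2
7 = 3*2 + 1
2 = 2*1 + 0  (stop)
So 211/39 = [5; 2, 2, 3, 2].

[5; 2, 2, 3, 2]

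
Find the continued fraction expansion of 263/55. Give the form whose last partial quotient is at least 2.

263 = 4×55 + 43
55 = 1×43 + 12
43 = 3×12 + 7
12 = 1×7 + 5
7 = 1×5 + 2
5 = 2×2 + 1
2 = 2×1 + 0  (stop)
So 263/55 = [4; 1, 3, 1, 1, 2, 2].

[4; 1, 3, 1, 1, 2, 2]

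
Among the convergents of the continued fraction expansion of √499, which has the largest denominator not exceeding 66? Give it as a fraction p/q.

√499 = [22; 2, 1, 21, 1, 2, 44, …] (period length 6).
Convergents:
  p_0/q_0 = 22/1
  p_1/q_1 = 45/2
  p_2/q_2 = 67/3
  p_3/q_3 = 1452/65
  p_4/q_4 = 1519/68
q_3 = 65 ≤ 66 < 68 = q_4, so the answer is 1452/65.

1452/65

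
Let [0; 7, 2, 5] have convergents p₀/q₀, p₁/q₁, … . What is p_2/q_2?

2/15

Using pₖ = aₖpₖ₋₁ + pₖ₋₂, qₖ = aₖqₖ₋₁ + qₖ₋₂ (with p₋₁=1, p₋₂=0, q₋₁=0, q₋₂=1):
  k=0: a=0, p=0, q=1
  k=1: a=7, p=1, q=7
  k=2: a=2, p=2, q=15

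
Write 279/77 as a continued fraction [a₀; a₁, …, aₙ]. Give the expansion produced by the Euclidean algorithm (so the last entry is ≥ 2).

279 = 3·77 + 48
77 = 1·48 + 29
48 = 1·29 + 19
29 = 1·19 + 10
19 = 1·10 + 9
10 = 1·9 + 1
9 = 9·1 + 0  (stop)
So 279/77 = [3; 1, 1, 1, 1, 1, 9].

[3; 1, 1, 1, 1, 1, 9]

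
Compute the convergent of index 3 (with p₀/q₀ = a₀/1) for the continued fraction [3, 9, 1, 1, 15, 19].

Using pₖ = aₖpₖ₋₁ + pₖ₋₂, qₖ = aₖqₖ₋₁ + qₖ₋₂ (with p₋₁=1, p₋₂=0, q₋₁=0, q₋₂=1):
  k=0: a=3, p=3, q=1
  k=1: a=9, p=28, q=9
  k=2: a=1, p=31, q=10
  k=3: a=1, p=59, q=19

59/19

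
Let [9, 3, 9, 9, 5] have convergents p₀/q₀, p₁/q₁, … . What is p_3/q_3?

Using pₖ = aₖpₖ₋₁ + pₖ₋₂, qₖ = aₖqₖ₋₁ + qₖ₋₂ (with p₋₁=1, p₋₂=0, q₋₁=0, q₋₂=1):
  k=0: a=9, p=9, q=1
  k=1: a=3, p=28, q=3
  k=2: a=9, p=261, q=28
  k=3: a=9, p=2377, q=255

2377/255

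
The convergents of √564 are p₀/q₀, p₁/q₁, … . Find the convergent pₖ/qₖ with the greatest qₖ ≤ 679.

√564 = [23; 1, 2, 1, 46, …] (period length 4).
Convergents:
  p_0/q_0 = 23/1
  p_1/q_1 = 24/1
  p_2/q_2 = 71/3
  p_3/q_3 = 95/4
  p_4/q_4 = 4441/187
  p_5/q_5 = 4536/191
  p_6/q_6 = 13513/569
  p_7/q_7 = 18049/760
q_6 = 569 ≤ 679 < 760 = q_7, so the answer is 13513/569.

13513/569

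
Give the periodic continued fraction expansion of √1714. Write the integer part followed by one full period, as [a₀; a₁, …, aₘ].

a₀ = ⌊√1714⌋ = 41.
With m₀=0, d₀=1 and mₖ₊₁ = dₖaₖ − mₖ, dₖ₊₁ = (n − mₖ₊₁²)/dₖ, aₖ₊₁ = ⌊(a₀+mₖ₊₁)/dₖ₊₁⌋:
  k=1: m=41, d=33, a=2
  k=2: m=25, d=33, a=2
  k=3: m=41, d=1, a=82
d=1 and a=2a₀=82 at k=3, so the next step gives (m, d) = (41, 33) again — its k=1 value — and the period has length 3.

[41; 2, 2, 82]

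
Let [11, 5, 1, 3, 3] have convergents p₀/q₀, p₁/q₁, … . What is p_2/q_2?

Using pₖ = aₖpₖ₋₁ + pₖ₋₂, qₖ = aₖqₖ₋₁ + qₖ₋₂ (with p₋₁=1, p₋₂=0, q₋₁=0, q₋₂=1):
  k=0: a=11, p=11, q=1
  k=1: a=5, p=56, q=5
  k=2: a=1, p=67, q=6

67/6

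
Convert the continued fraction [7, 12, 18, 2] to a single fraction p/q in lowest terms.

Using pₖ = aₖpₖ₋₁ + pₖ₋₂ and qₖ = aₖqₖ₋₁ + qₖ₋₂:
  k=0: a=7, p=7, q=1
  k=1: a=12, p=85, q=12
  k=2: a=18, p=1537, q=217
  k=3: a=2, p=3159, q=446

3159/446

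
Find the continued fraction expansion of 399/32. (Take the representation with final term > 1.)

[12; 2, 7, 2]

399 = 12×32 + 15
32 = 2×15 + 2
15 = 7×2 + 1
2 = 2×1 + 0  (stop)
So 399/32 = [12; 2, 7, 2].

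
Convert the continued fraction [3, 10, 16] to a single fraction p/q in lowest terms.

499/161

Fold from the inside: start with 16/1.
  10 + 1/16 = 161/16
  3 + 16/161 = 499/161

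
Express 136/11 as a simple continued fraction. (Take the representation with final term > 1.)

[12; 2, 1, 3]

136 = 12·11 + 4
11 = 2·4 + 3
4 = 1·3 + 1
3 = 3·1 + 0  (stop)
So 136/11 = [12; 2, 1, 3].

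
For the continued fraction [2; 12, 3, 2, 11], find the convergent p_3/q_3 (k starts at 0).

Using pₖ = aₖpₖ₋₁ + pₖ₋₂, qₖ = aₖqₖ₋₁ + qₖ₋₂ (with p₋₁=1, p₋₂=0, q₋₁=0, q₋₂=1):
  k=0: a=2, p=2, q=1
  k=1: a=12, p=25, q=12
  k=2: a=3, p=77, q=37
  k=3: a=2, p=179, q=86

179/86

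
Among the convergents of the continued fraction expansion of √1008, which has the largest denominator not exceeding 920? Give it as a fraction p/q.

√1008 = [31; 1, 2, 1, 62, …] (period length 4).
Convergents:
  p_0/q_0 = 31/1
  p_1/q_1 = 32/1
  p_2/q_2 = 95/3
  p_3/q_3 = 127/4
  p_4/q_4 = 7969/251
  p_5/q_5 = 8096/255
  p_6/q_6 = 24161/761
  p_7/q_7 = 32257/1016
q_6 = 761 ≤ 920 < 1016 = q_7, so the answer is 24161/761.

24161/761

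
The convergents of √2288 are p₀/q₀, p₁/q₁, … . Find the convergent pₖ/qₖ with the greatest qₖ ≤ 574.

27217/569

√2288 = [47; 1, 4, 1, 94, …] (period length 4).
Convergents:
  p_0/q_0 = 47/1
  p_1/q_1 = 48/1
  p_2/q_2 = 239/5
  p_3/q_3 = 287/6
  p_4/q_4 = 27217/569
  p_5/q_5 = 27504/575
q_4 = 569 ≤ 574 < 575 = q_5, so the answer is 27217/569.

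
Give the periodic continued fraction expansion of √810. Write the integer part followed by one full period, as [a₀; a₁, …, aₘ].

a₀ = ⌊√810⌋ = 28.

[28; 2, 5, 1, 4, 1, 5, 2, 56]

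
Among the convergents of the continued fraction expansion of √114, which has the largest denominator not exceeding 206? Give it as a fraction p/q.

1025/96

√114 = [10; 1, 2, 10, 2, 1, 20, …] (period length 6).
Convergents:
  p_0/q_0 = 10/1
  p_1/q_1 = 11/1
  p_2/q_2 = 32/3
  p_3/q_3 = 331/31
  p_4/q_4 = 694/65
  p_5/q_5 = 1025/96
  p_6/q_6 = 21194/1985
q_5 = 96 ≤ 206 < 1985 = q_6, so the answer is 1025/96.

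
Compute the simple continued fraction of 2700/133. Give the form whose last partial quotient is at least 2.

2700 = 20*133 + 40
133 = 3*40 + 13
40 = 3*13 + 1
13 = 13*1 + 0  (stop)
So 2700/133 = [20; 3, 3, 13].

[20; 3, 3, 13]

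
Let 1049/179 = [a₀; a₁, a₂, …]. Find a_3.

6

1049 = 5·179 + 154   →  a_0 = 5
179 = 1·154 + 25   →  a_1 = 1
154 = 6·25 + 4   →  a_2 = 6
25 = 6·4 + 1   →  a_3 = 6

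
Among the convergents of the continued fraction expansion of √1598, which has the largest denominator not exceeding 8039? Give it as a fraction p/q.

√1598 = [39; 1, 38, 1, 78, …] (period length 4).
Convergents:
  p_0/q_0 = 39/1
  p_1/q_1 = 40/1
  p_2/q_2 = 1559/39
  p_3/q_3 = 1599/40
  p_4/q_4 = 126281/3159
  p_5/q_5 = 127880/3199
  p_6/q_6 = 4985721/124721
q_5 = 3199 ≤ 8039 < 124721 = q_6, so the answer is 127880/3199.

127880/3199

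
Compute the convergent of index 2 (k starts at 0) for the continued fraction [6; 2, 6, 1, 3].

Using pₖ = aₖpₖ₋₁ + pₖ₋₂, qₖ = aₖqₖ₋₁ + qₖ₋₂ (with p₋₁=1, p₋₂=0, q₋₁=0, q₋₂=1):
  k=0: a=6, p=6, q=1
  k=1: a=2, p=13, q=2
  k=2: a=6, p=84, q=13

84/13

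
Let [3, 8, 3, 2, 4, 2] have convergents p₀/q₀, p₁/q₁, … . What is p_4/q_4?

802/257

Using pₖ = aₖpₖ₋₁ + pₖ₋₂, qₖ = aₖqₖ₋₁ + qₖ₋₂ (with p₋₁=1, p₋₂=0, q₋₁=0, q₋₂=1):
  k=0: a=3, p=3, q=1
  k=1: a=8, p=25, q=8
  k=2: a=3, p=78, q=25
  k=3: a=2, p=181, q=58
  k=4: a=4, p=802, q=257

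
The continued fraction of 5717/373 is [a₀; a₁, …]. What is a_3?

5717 = 15·373 + 122   →  a_0 = 15
373 = 3·122 + 7   →  a_1 = 3
122 = 17·7 + 3   →  a_2 = 17
7 = 2·3 + 1   →  a_3 = 2

2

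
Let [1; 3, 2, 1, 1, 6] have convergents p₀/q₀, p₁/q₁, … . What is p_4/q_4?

22/17

Using pₖ = aₖpₖ₋₁ + pₖ₋₂, qₖ = aₖqₖ₋₁ + qₖ₋₂ (with p₋₁=1, p₋₂=0, q₋₁=0, q₋₂=1):
  k=0: a=1, p=1, q=1
  k=1: a=3, p=4, q=3
  k=2: a=2, p=9, q=7
  k=3: a=1, p=13, q=10
  k=4: a=1, p=22, q=17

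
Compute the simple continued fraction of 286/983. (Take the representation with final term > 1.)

[0; 3, 2, 3, 2, 8, 2]

286 = 0×983 + 286
983 = 3×286 + 125
286 = 2×125 + 36
125 = 3×36 + 17
36 = 2×17 + 2
17 = 8×2 + 1
2 = 2×1 + 0  (stop)
So 286/983 = [0; 3, 2, 3, 2, 8, 2].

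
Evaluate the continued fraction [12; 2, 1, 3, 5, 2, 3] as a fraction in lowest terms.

5427/439

Using pₖ = aₖpₖ₋₁ + pₖ₋₂ and qₖ = aₖqₖ₋₁ + qₖ₋₂:
  k=0: a=12, p=12, q=1
  k=1: a=2, p=25, q=2
  k=2: a=1, p=37, q=3
  k=3: a=3, p=136, q=11
  k=4: a=5, p=717, q=58
  k=5: a=2, p=1570, q=127
  k=6: a=3, p=5427, q=439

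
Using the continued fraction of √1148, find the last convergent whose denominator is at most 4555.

146337/4319

√1148 = [33; 1, 7, 2, 16, 2, 7, 1, 66, …] (period length 8).
Convergents:
  p_0/q_0 = 33/1
  p_1/q_1 = 34/1
  p_2/q_2 = 271/8
  p_3/q_3 = 576/17
  p_4/q_4 = 9487/280
  p_5/q_5 = 19550/577
  p_6/q_6 = 146337/4319
  p_7/q_7 = 165887/4896
q_6 = 4319 ≤ 4555 < 4896 = q_7, so the answer is 146337/4319.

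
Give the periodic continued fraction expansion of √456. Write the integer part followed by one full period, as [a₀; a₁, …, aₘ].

[21; 2, 1, 4, 1, 2, 42]

a₀ = ⌊√456⌋ = 21.
With m₀=0, d₀=1 and mₖ₊₁ = dₖaₖ − mₖ, dₖ₊₁ = (n − mₖ₊₁²)/dₖ, aₖ₊₁ = ⌊(a₀+mₖ₊₁)/dₖ₊₁⌋:
  k=1: m=21, d=15, a=2
  k=2: m=9, d=25, a=1
  k=3: m=16, d=8, a=4
  k=4: m=16, d=25, a=1
  k=5: m=9, d=15, a=2
  k=6: m=21, d=1, a=42
d=1 and a=2a₀=42 at k=6, so the next step gives (m, d) = (21, 15) again — its k=1 value — and the period has length 6.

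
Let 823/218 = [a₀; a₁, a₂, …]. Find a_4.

4

823 = 3·218 + 169   →  a_0 = 3
218 = 1·169 + 49   →  a_1 = 1
169 = 3·49 + 22   →  a_2 = 3
49 = 2·22 + 5   →  a_3 = 2
22 = 4·5 + 2   →  a_4 = 4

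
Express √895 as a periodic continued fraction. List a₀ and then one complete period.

a₀ = ⌊√895⌋ = 29.

[29; 1, 10, 1, 58]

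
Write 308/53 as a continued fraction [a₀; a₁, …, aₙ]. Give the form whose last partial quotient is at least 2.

[5; 1, 4, 3, 3]

308 = 5×53 + 43
53 = 1×43 + 10
43 = 4×10 + 3
10 = 3×3 + 1
3 = 3×1 + 0  (stop)
So 308/53 = [5; 1, 4, 3, 3].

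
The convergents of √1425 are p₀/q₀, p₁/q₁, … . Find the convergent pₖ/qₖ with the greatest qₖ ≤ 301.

11287/299

√1425 = [37; 1, 2, 1, 74, …] (period length 4).
Convergents:
  p_0/q_0 = 37/1
  p_1/q_1 = 38/1
  p_2/q_2 = 113/3
  p_3/q_3 = 151/4
  p_4/q_4 = 11287/299
  p_5/q_5 = 11438/303
q_4 = 299 ≤ 301 < 303 = q_5, so the answer is 11287/299.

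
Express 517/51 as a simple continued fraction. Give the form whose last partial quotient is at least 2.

517 = 10*51 + 7
51 = 7*7 + 2
7 = 3*2 + 1
2 = 2*1 + 0  (stop)
So 517/51 = [10; 7, 3, 2].

[10; 7, 3, 2]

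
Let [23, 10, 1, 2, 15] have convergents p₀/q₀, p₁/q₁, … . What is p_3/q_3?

Using pₖ = aₖpₖ₋₁ + pₖ₋₂, qₖ = aₖqₖ₋₁ + qₖ₋₂ (with p₋₁=1, p₋₂=0, q₋₁=0, q₋₂=1):
  k=0: a=23, p=23, q=1
  k=1: a=10, p=231, q=10
  k=2: a=1, p=254, q=11
  k=3: a=2, p=739, q=32

739/32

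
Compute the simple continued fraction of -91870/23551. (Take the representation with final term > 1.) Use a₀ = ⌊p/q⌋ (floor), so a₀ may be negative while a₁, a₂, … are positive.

[-4; 10, 11, 16, 4, 3]

-91870 = -4·23551 + 2334
23551 = 10·2334 + 211
2334 = 11·211 + 13
211 = 16·13 + 3
13 = 4·3 + 1
3 = 3·1 + 0  (stop)
So -91870/23551 = [-4; 10, 11, 16, 4, 3].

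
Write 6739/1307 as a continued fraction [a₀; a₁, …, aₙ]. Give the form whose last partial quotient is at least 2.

6739 = 5*1307 + 204
1307 = 6*204 + 83
204 = 2*83 + 38
83 = 2*38 + 7
38 = 5*7 + 3
7 = 2*3 + 1
3 = 3*1 + 0  (stop)
So 6739/1307 = [5; 6, 2, 2, 5, 2, 3].

[5; 6, 2, 2, 5, 2, 3]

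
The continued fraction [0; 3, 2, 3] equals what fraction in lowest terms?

7/24

Fold from the inside: start with 3/1.
  2 + 1/3 = 7/3
  3 + 3/7 = 24/7
  0 + 7/24 = 7/24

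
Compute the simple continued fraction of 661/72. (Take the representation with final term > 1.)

[9; 5, 1, 1, 6]

661 = 9·72 + 13
72 = 5·13 + 7
13 = 1·7 + 6
7 = 1·6 + 1
6 = 6·1 + 0  (stop)
So 661/72 = [9; 5, 1, 1, 6].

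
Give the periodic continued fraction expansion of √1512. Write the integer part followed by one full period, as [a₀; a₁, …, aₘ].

[38; 1, 7, 1, 1, 1, 7, 1, 76]

a₀ = ⌊√1512⌋ = 38.
With m₀=0, d₀=1 and mₖ₊₁ = dₖaₖ − mₖ, dₖ₊₁ = (n − mₖ₊₁²)/dₖ, aₖ₊₁ = ⌊(a₀+mₖ₊₁)/dₖ₊₁⌋:
  k=1: m=38, d=68, a=1
  k=2: m=30, d=9, a=7
  k=3: m=33, d=47, a=1
  k=4: m=14, d=28, a=1
  k=5: m=14, d=47, a=1
  k=6: m=33, d=9, a=7
  k=7: m=30, d=68, a=1
  k=8: m=38, d=1, a=76
d=1 and a=2a₀=76 at k=8, so the next step gives (m, d) = (38, 68) again — its k=1 value — and the period has length 8.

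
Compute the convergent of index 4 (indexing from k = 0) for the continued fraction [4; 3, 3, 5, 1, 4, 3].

271/63

Using pₖ = aₖpₖ₋₁ + pₖ₋₂, qₖ = aₖqₖ₋₁ + qₖ₋₂ (with p₋₁=1, p₋₂=0, q₋₁=0, q₋₂=1):
  k=0: a=4, p=4, q=1
  k=1: a=3, p=13, q=3
  k=2: a=3, p=43, q=10
  k=3: a=5, p=228, q=53
  k=4: a=1, p=271, q=63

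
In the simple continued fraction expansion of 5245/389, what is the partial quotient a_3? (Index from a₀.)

2

5245 = 13·389 + 188   →  a_0 = 13
389 = 2·188 + 13   →  a_1 = 2
188 = 14·13 + 6   →  a_2 = 14
13 = 2·6 + 1   →  a_3 = 2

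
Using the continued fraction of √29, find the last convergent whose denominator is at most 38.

70/13

√29 = [5; 2, 1, 1, 2, 10, …] (period length 5).
Convergents:
  p_0/q_0 = 5/1
  p_1/q_1 = 11/2
  p_2/q_2 = 16/3
  p_3/q_3 = 27/5
  p_4/q_4 = 70/13
  p_5/q_5 = 727/135
q_4 = 13 ≤ 38 < 135 = q_5, so the answer is 70/13.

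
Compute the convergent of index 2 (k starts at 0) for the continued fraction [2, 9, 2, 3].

Using pₖ = aₖpₖ₋₁ + pₖ₋₂, qₖ = aₖqₖ₋₁ + qₖ₋₂ (with p₋₁=1, p₋₂=0, q₋₁=0, q₋₂=1):
  k=0: a=2, p=2, q=1
  k=1: a=9, p=19, q=9
  k=2: a=2, p=40, q=19

40/19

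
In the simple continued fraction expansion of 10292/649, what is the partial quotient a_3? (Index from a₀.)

18

10292 = 15·649 + 557   →  a_0 = 15
649 = 1·557 + 92   →  a_1 = 1
557 = 6·92 + 5   →  a_2 = 6
92 = 18·5 + 2   →  a_3 = 18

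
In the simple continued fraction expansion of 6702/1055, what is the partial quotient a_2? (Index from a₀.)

6702 = 6·1055 + 372   →  a_0 = 6
1055 = 2·372 + 311   →  a_1 = 2
372 = 1·311 + 61   →  a_2 = 1

1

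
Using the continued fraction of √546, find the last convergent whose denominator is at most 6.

70/3

√546 = [23; 2, 1, 2, 1, 2, 46, …] (period length 6).
Convergents:
  p_0/q_0 = 23/1
  p_1/q_1 = 47/2
  p_2/q_2 = 70/3
  p_3/q_3 = 187/8
q_2 = 3 ≤ 6 < 8 = q_3, so the answer is 70/3.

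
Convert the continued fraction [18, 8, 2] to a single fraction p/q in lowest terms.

Using pₖ = aₖpₖ₋₁ + pₖ₋₂ and qₖ = aₖqₖ₋₁ + qₖ₋₂:
  k=0: a=18, p=18, q=1
  k=1: a=8, p=145, q=8
  k=2: a=2, p=308, q=17

308/17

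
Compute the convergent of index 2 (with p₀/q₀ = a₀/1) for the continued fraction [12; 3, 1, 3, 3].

49/4

Using pₖ = aₖpₖ₋₁ + pₖ₋₂, qₖ = aₖqₖ₋₁ + qₖ₋₂ (with p₋₁=1, p₋₂=0, q₋₁=0, q₋₂=1):
  k=0: a=12, p=12, q=1
  k=1: a=3, p=37, q=3
  k=2: a=1, p=49, q=4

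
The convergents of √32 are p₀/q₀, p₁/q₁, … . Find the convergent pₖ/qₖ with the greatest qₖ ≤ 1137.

√32 = [5; 1, 1, 1, 10, …] (period length 4).
Convergents:
  p_0/q_0 = 5/1
  p_1/q_1 = 6/1
  p_2/q_2 = 11/2
  p_3/q_3 = 17/3
  p_4/q_4 = 181/32
  p_5/q_5 = 198/35
  p_6/q_6 = 379/67
  p_7/q_7 = 577/102
  p_8/q_8 = 6149/1087
  p_9/q_9 = 6726/1189
q_8 = 1087 ≤ 1137 < 1189 = q_9, so the answer is 6149/1087.

6149/1087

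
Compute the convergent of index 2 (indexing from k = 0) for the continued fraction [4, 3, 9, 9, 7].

121/28

Using pₖ = aₖpₖ₋₁ + pₖ₋₂, qₖ = aₖqₖ₋₁ + qₖ₋₂ (with p₋₁=1, p₋₂=0, q₋₁=0, q₋₂=1):
  k=0: a=4, p=4, q=1
  k=1: a=3, p=13, q=3
  k=2: a=9, p=121, q=28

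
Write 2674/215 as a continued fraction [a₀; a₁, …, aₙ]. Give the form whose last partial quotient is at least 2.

2674 = 12*215 + 94
215 = 2*94 + 27
94 = 3*27 + 13
27 = 2*13 + 1
13 = 13*1 + 0  (stop)
So 2674/215 = [12; 2, 3, 2, 13].

[12; 2, 3, 2, 13]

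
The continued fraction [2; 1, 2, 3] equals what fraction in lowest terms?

Using pₖ = aₖpₖ₋₁ + pₖ₋₂ and qₖ = aₖqₖ₋₁ + qₖ₋₂:
  k=0: a=2, p=2, q=1
  k=1: a=1, p=3, q=1
  k=2: a=2, p=8, q=3
  k=3: a=3, p=27, q=10

27/10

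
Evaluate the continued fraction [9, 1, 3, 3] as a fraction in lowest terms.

Using pₖ = aₖpₖ₋₁ + pₖ₋₂ and qₖ = aₖqₖ₋₁ + qₖ₋₂:
  k=0: a=9, p=9, q=1
  k=1: a=1, p=10, q=1
  k=2: a=3, p=39, q=4
  k=3: a=3, p=127, q=13

127/13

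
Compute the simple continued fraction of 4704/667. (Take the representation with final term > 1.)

4704 = 7*667 + 35
667 = 19*35 + 2
35 = 17*2 + 1
2 = 2*1 + 0  (stop)
So 4704/667 = [7; 19, 17, 2].

[7; 19, 17, 2]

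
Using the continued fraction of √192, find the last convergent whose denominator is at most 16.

97/7

√192 = [13; 1, 5, 1, 26, …] (period length 4).
Convergents:
  p_0/q_0 = 13/1
  p_1/q_1 = 14/1
  p_2/q_2 = 83/6
  p_3/q_3 = 97/7
  p_4/q_4 = 2605/188
q_3 = 7 ≤ 16 < 188 = q_4, so the answer is 97/7.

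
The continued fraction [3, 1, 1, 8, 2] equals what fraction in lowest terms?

Using pₖ = aₖpₖ₋₁ + pₖ₋₂ and qₖ = aₖqₖ₋₁ + qₖ₋₂:
  k=0: a=3, p=3, q=1
  k=1: a=1, p=4, q=1
  k=2: a=1, p=7, q=2
  k=3: a=8, p=60, q=17
  k=4: a=2, p=127, q=36

127/36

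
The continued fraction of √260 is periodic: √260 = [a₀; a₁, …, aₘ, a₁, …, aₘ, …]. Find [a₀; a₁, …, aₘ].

[16; 8, 32]

a₀ = ⌊√260⌋ = 16.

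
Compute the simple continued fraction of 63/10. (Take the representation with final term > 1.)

63 = 6*10 + 3
10 = 3*3 + 1
3 = 3*1 + 0  (stop)
So 63/10 = [6; 3, 3].

[6; 3, 3]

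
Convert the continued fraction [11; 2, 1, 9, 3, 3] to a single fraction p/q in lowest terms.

Fold from the inside: start with 3/1.
  3 + 1/3 = 10/3
  9 + 3/10 = 93/10
  1 + 10/93 = 103/93
  2 + 93/103 = 299/103
  11 + 103/299 = 3392/299

3392/299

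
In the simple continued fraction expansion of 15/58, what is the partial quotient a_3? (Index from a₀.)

15 = 0·58 + 15   →  a_0 = 0
58 = 3·15 + 13   →  a_1 = 3
15 = 1·13 + 2   →  a_2 = 1
13 = 6·2 + 1   →  a_3 = 6

6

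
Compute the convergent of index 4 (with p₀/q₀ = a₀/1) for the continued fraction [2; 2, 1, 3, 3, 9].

85/36

Using pₖ = aₖpₖ₋₁ + pₖ₋₂, qₖ = aₖqₖ₋₁ + qₖ₋₂ (with p₋₁=1, p₋₂=0, q₋₁=0, q₋₂=1):
  k=0: a=2, p=2, q=1
  k=1: a=2, p=5, q=2
  k=2: a=1, p=7, q=3
  k=3: a=3, p=26, q=11
  k=4: a=3, p=85, q=36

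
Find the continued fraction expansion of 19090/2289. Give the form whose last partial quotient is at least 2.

19090 = 8×2289 + 778
2289 = 2×778 + 733
778 = 1×733 + 45
733 = 16×45 + 13
45 = 3×13 + 6
13 = 2×6 + 1
6 = 6×1 + 0  (stop)
So 19090/2289 = [8; 2, 1, 16, 3, 2, 6].

[8; 2, 1, 16, 3, 2, 6]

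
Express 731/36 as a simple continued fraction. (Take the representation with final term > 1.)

731 = 20×36 + 11
36 = 3×11 + 3
11 = 3×3 + 2
3 = 1×2 + 1
2 = 2×1 + 0  (stop)
So 731/36 = [20; 3, 3, 1, 2].

[20; 3, 3, 1, 2]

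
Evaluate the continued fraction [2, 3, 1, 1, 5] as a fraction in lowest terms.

Fold from the inside: start with 5/1.
  1 + 1/5 = 6/5
  1 + 5/6 = 11/6
  3 + 6/11 = 39/11
  2 + 11/39 = 89/39

89/39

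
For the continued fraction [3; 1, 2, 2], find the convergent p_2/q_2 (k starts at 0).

Using pₖ = aₖpₖ₋₁ + pₖ₋₂, qₖ = aₖqₖ₋₁ + qₖ₋₂ (with p₋₁=1, p₋₂=0, q₋₁=0, q₋₂=1):
  k=0: a=3, p=3, q=1
  k=1: a=1, p=4, q=1
  k=2: a=2, p=11, q=3

11/3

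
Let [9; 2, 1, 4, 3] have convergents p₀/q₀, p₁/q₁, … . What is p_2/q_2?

28/3

Using pₖ = aₖpₖ₋₁ + pₖ₋₂, qₖ = aₖqₖ₋₁ + qₖ₋₂ (with p₋₁=1, p₋₂=0, q₋₁=0, q₋₂=1):
  k=0: a=9, p=9, q=1
  k=1: a=2, p=19, q=2
  k=2: a=1, p=28, q=3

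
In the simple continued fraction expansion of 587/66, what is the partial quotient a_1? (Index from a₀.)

587 = 8·66 + 59   →  a_0 = 8
66 = 1·59 + 7   →  a_1 = 1

1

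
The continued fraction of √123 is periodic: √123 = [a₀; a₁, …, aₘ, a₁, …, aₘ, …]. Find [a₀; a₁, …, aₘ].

[11; 11, 22]

a₀ = ⌊√123⌋ = 11.
With m₀=0, d₀=1 and mₖ₊₁ = dₖaₖ − mₖ, dₖ₊₁ = (n − mₖ₊₁²)/dₖ, aₖ₊₁ = ⌊(a₀+mₖ₊₁)/dₖ₊₁⌋:
  k=1: m=11, d=2, a=11
  k=2: m=11, d=1, a=22
d=1 and a=2a₀=22 at k=2, so the next step gives (m, d) = (11, 2) again — its k=1 value — and the period has length 2.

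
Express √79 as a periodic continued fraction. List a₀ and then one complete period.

[8; 1, 7, 1, 16]

a₀ = ⌊√79⌋ = 8.
With m₀=0, d₀=1 and mₖ₊₁ = dₖaₖ − mₖ, dₖ₊₁ = (n − mₖ₊₁²)/dₖ, aₖ₊₁ = ⌊(a₀+mₖ₊₁)/dₖ₊₁⌋:
  k=1: m=8, d=15, a=1
  k=2: m=7, d=2, a=7
  k=3: m=7, d=15, a=1
  k=4: m=8, d=1, a=16
d=1 and a=2a₀=16 at k=4, so the next step gives (m, d) = (8, 15) again — its k=1 value — and the period has length 4.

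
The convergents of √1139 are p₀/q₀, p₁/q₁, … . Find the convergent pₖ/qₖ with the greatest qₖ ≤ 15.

√1139 = [33; 1, 2, 1, 66, …] (period length 4).
Convergents:
  p_0/q_0 = 33/1
  p_1/q_1 = 34/1
  p_2/q_2 = 101/3
  p_3/q_3 = 135/4
  p_4/q_4 = 9011/267
q_3 = 4 ≤ 15 < 267 = q_4, so the answer is 135/4.

135/4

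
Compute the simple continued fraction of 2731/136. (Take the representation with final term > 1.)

2731 = 20*136 + 11
136 = 12*11 + 4
11 = 2*4 + 3
4 = 1*3 + 1
3 = 3*1 + 0  (stop)
So 2731/136 = [20; 12, 2, 1, 3].

[20; 12, 2, 1, 3]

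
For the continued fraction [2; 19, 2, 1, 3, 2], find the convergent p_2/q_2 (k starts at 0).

Using pₖ = aₖpₖ₋₁ + pₖ₋₂, qₖ = aₖqₖ₋₁ + qₖ₋₂ (with p₋₁=1, p₋₂=0, q₋₁=0, q₋₂=1):
  k=0: a=2, p=2, q=1
  k=1: a=19, p=39, q=19
  k=2: a=2, p=80, q=39

80/39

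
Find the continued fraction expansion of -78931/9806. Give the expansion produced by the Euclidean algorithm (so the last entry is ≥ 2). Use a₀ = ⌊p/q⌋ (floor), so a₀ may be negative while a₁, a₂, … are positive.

[-9; 1, 19, 3, 3, 4, 11]

-78931 = -9·9806 + 9323
9806 = 1·9323 + 483
9323 = 19·483 + 146
483 = 3·146 + 45
146 = 3·45 + 11
45 = 4·11 + 1
11 = 11·1 + 0  (stop)
So -78931/9806 = [-9; 1, 19, 3, 3, 4, 11].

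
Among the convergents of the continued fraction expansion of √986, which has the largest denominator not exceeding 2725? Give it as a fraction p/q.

49299/1570

√986 = [31; 2, 2, 62, …] (period length 3).
Convergents:
  p_0/q_0 = 31/1
  p_1/q_1 = 63/2
  p_2/q_2 = 157/5
  p_3/q_3 = 9797/312
  p_4/q_4 = 19751/629
  p_5/q_5 = 49299/1570
  p_6/q_6 = 3076289/97969
q_5 = 1570 ≤ 2725 < 97969 = q_6, so the answer is 49299/1570.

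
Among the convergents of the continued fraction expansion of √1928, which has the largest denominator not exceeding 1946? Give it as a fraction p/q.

√1928 = [43; 1, 9, 1, 86, …] (period length 4).
Convergents:
  p_0/q_0 = 43/1
  p_1/q_1 = 44/1
  p_2/q_2 = 439/10
  p_3/q_3 = 483/11
  p_4/q_4 = 41977/956
  p_5/q_5 = 42460/967
  p_6/q_6 = 424117/9659
q_5 = 967 ≤ 1946 < 9659 = q_6, so the answer is 42460/967.

42460/967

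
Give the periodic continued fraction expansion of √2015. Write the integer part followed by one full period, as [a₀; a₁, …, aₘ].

a₀ = ⌊√2015⌋ = 44.
With m₀=0, d₀=1 and mₖ₊₁ = dₖaₖ − mₖ, dₖ₊₁ = (n − mₖ₊₁²)/dₖ, aₖ₊₁ = ⌊(a₀+mₖ₊₁)/dₖ₊₁⌋:
  k=1: m=44, d=79, a=1
  k=2: m=35, d=10, a=7
  k=3: m=35, d=79, a=1
  k=4: m=44, d=1, a=88
d=1 and a=2a₀=88 at k=4, so the next step gives (m, d) = (44, 79) again — its k=1 value — and the period has length 4.

[44; 1, 7, 1, 88]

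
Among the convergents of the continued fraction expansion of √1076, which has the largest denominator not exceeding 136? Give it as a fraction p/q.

√1076 = [32; 1, 4, 16, 4, 1, 64, …] (period length 6).
Convergents:
  p_0/q_0 = 32/1
  p_1/q_1 = 33/1
  p_2/q_2 = 164/5
  p_3/q_3 = 2657/81
  p_4/q_4 = 10792/329
q_3 = 81 ≤ 136 < 329 = q_4, so the answer is 2657/81.

2657/81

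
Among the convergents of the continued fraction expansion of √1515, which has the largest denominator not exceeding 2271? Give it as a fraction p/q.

39429/1013

√1515 = [38; 1, 11, 1, 76, …] (period length 4).
Convergents:
  p_0/q_0 = 38/1
  p_1/q_1 = 39/1
  p_2/q_2 = 467/12
  p_3/q_3 = 506/13
  p_4/q_4 = 38923/1000
  p_5/q_5 = 39429/1013
  p_6/q_6 = 472642/12143
q_5 = 1013 ≤ 2271 < 12143 = q_6, so the answer is 39429/1013.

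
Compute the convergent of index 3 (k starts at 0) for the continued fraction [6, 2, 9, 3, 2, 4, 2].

382/59

Using pₖ = aₖpₖ₋₁ + pₖ₋₂, qₖ = aₖqₖ₋₁ + qₖ₋₂ (with p₋₁=1, p₋₂=0, q₋₁=0, q₋₂=1):
  k=0: a=6, p=6, q=1
  k=1: a=2, p=13, q=2
  k=2: a=9, p=123, q=19
  k=3: a=3, p=382, q=59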